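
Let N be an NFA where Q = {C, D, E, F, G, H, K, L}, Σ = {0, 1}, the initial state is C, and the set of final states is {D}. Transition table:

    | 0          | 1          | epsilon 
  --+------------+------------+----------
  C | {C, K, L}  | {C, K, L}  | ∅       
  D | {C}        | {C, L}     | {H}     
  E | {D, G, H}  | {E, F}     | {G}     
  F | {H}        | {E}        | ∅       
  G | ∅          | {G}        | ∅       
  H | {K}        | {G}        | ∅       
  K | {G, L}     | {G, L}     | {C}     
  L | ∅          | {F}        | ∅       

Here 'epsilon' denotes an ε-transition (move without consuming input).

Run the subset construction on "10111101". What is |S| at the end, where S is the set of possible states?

5

Start in {C}.
Read '1': {C} → {C, K, L}.
Read '0': {C, K, L} → {C, G, K, L}.
Read '1': {C, G, K, L} → {C, F, G, K, L}.
Read '1': {C, F, G, K, L} → {C, E, F, G, K, L}.
Read '1': {C, E, F, G, K, L} → {C, E, F, G, K, L}.
Read '1': {C, E, F, G, K, L} → {C, E, F, G, K, L}.
Read '0': {C, E, F, G, K, L} → {C, D, G, H, K, L}.
Read '1': {C, D, G, H, K, L} → {C, F, G, K, L}.
That set has 5 states.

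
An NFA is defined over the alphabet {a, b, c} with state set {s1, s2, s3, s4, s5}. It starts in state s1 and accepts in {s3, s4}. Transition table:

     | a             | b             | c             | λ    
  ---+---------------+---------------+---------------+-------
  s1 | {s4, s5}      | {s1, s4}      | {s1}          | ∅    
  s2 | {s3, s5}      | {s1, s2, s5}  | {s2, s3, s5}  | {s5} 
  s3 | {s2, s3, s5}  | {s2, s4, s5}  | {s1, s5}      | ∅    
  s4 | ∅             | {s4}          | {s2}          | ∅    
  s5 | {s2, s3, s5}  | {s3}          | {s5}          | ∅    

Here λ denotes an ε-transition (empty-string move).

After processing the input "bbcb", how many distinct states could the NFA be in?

Start in {s1}.
Read 'b': s1→{s1, s4}; now {s1, s4}.
Read 'b': s1→{s1, s4}, s4→{s4}; now {s1, s4}.
Read 'c': s1→{s1}, s4→{s2}; union {s1, s2}; ε-closure = {s1, s2, s5}.
Read 'b': s1→{s1, s4}, s2→{s1, s2, s5}, s5→{s3}; now {s1, s2, s3, s4, s5}.
That set has 5 states.

5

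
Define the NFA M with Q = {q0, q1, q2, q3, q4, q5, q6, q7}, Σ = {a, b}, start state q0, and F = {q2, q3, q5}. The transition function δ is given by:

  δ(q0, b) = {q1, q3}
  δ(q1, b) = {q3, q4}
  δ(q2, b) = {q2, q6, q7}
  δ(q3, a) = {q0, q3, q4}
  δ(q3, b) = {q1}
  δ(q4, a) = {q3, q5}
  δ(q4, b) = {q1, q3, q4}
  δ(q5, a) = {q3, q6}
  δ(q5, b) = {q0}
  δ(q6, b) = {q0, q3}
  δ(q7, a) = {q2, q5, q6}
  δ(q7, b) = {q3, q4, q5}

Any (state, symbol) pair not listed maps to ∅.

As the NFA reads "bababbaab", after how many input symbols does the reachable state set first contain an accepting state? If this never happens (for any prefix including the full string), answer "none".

Start in {q0}.
Read 'b': q0→{q1, q3}; now {q1, q3}.
None of the earlier sets intersect F, but {q1, q3} does.

1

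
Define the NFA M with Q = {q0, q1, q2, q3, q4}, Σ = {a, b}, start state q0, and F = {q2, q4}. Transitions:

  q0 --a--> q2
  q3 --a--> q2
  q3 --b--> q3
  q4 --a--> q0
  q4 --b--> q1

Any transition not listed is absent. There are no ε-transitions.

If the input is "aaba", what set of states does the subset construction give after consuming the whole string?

Start in {q0}.
Read 'a': q0→{q2}; now {q2}.
Read 'a': q2→∅; now ∅.
The set is empty and remains empty for the remaining 2 symbols.

∅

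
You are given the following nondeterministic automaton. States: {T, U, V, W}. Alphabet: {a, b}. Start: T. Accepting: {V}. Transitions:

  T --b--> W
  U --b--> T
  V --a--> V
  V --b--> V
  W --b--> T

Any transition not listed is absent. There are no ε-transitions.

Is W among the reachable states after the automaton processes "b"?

Start in {T}.
Read 'b': T→{W}; now {W}.
State W is in {W}.

Yes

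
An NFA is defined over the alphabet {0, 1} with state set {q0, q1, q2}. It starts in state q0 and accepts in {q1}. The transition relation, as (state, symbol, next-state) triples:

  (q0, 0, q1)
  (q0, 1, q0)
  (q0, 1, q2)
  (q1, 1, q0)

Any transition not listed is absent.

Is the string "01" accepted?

No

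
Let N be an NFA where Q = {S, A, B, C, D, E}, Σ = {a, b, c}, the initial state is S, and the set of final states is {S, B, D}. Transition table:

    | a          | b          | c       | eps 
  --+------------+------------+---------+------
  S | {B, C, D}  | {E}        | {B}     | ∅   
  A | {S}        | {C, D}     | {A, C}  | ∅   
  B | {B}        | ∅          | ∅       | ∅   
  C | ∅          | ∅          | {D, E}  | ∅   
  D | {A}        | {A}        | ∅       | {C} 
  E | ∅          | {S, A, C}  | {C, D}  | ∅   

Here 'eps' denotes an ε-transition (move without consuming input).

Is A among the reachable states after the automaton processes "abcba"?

Start in {S}.
Read 'a': {S} → {B, C, D}.
Read 'b': {B, C, D} → {A}.
Read 'c': {A} → {A, C}.
Read 'b': {A, C} → {C, D}.
Read 'a': {C, D} → {A}.
State A is in {A}.

Yes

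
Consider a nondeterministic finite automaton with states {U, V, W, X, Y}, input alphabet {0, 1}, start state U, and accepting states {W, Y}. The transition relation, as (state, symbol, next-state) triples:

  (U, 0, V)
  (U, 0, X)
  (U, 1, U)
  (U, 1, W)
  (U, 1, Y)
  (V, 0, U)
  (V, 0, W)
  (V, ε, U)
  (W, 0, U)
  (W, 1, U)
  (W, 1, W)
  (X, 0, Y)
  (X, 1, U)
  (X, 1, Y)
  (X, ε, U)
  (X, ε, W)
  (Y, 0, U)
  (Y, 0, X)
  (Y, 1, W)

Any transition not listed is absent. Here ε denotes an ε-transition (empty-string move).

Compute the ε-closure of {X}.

{U, W, X}

Begin with {X}.
ε-move X → U; add U.
ε-move X → W; add W.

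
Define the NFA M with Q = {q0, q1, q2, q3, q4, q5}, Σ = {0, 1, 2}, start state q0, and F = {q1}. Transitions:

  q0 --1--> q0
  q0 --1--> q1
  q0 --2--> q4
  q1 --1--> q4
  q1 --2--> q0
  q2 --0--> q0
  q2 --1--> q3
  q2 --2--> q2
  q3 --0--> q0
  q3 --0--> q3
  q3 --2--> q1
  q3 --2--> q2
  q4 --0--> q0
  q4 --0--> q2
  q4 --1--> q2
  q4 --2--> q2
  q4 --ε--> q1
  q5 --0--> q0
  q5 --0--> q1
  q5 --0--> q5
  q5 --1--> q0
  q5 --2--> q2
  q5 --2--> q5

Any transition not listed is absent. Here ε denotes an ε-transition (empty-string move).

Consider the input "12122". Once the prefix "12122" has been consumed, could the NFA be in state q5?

No

Start in {q0}.
Read '1': {q0} → {q0, q1}.
Read '2': {q0, q1} → {q0, q1, q4}.
Read '1': {q0, q1, q4} → {q0, q1, q2, q4}.
Read '2': {q0, q1, q2, q4} → {q0, q1, q2, q4}.
Read '2': {q0, q1, q2, q4} → {q0, q1, q2, q4}.
State q5 is not in {q0, q1, q2, q4}.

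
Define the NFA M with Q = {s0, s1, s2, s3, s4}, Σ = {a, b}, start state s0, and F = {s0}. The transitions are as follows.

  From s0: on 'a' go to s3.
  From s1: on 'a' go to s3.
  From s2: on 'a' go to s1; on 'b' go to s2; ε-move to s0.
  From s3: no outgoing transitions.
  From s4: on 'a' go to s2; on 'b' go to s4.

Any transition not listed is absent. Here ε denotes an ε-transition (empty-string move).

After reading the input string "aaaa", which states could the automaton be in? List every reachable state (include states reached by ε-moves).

∅

Start in {s0}.
Read 'a': {s0} → {s3}.
Read 'a': {s3} → ∅.
The set is empty and remains empty for the remaining 2 symbols.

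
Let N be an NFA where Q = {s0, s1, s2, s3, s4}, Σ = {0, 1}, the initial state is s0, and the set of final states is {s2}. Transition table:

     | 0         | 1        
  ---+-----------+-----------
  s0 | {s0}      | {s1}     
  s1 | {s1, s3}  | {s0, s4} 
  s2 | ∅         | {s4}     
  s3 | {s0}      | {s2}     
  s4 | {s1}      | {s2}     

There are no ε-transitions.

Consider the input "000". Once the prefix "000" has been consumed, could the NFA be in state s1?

Start in {s0}.
Read '0': s0→{s0}; now {s0}.
Read '0': s0→{s0}; now {s0}.
Read '0': s0→{s0}; now {s0}.
State s1 is not in {s0}.

No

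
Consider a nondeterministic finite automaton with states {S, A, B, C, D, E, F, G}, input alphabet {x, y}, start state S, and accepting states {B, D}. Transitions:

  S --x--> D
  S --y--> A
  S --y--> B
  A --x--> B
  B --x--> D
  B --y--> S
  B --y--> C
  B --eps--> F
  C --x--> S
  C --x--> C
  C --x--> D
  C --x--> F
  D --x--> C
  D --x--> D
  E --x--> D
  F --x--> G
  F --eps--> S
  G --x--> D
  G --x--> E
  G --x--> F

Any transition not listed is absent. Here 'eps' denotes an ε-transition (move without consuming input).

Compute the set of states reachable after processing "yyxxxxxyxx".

Start in {S}.
Read 'y': S→{A, B}; union {A, B}; ε-closure = {S, A, B, F}.
Read 'y': S→{A, B}, A→∅, B→{S, C}, F→∅; union {S, A, B, C}; ε-closure = {S, A, B, C, F}.
Read 'x': S→{D}, A→{B}, B→{D}, C→{S, C, D, F}, F→{G}; now {S, B, C, D, F, G}.
Read 'x': S→{D}, B→{D}, C→{S, C, D, F}, D→{C, D}, F→{G}, G→{D, E, F}; now {S, C, D, E, F, G}.
Read 'x': S→{D}, C→{S, C, D, F}, D→{C, D}, E→{D}, F→{G}, G→{D, E, F}; now {S, C, D, E, F, G}.
Read 'x': S→{D}, C→{S, C, D, F}, D→{C, D}, E→{D}, F→{G}, G→{D, E, F}; now {S, C, D, E, F, G}.
Read 'x': S→{D}, C→{S, C, D, F}, D→{C, D}, E→{D}, F→{G}, G→{D, E, F}; now {S, C, D, E, F, G}.
Read 'y': S→{A, B}, C→∅, D→∅, E→∅, F→∅, G→∅; union {A, B}; ε-closure = {S, A, B, F}.
Read 'x': S→{D}, A→{B}, B→{D}, F→{G}; union {B, D, G}; ε-closure = {S, B, D, F, G}.
Read 'x': S→{D}, B→{D}, D→{C, D}, F→{G}, G→{D, E, F}; union {C, D, E, F, G}; ε-closure = {S, C, D, E, F, G}.

{S, C, D, E, F, G}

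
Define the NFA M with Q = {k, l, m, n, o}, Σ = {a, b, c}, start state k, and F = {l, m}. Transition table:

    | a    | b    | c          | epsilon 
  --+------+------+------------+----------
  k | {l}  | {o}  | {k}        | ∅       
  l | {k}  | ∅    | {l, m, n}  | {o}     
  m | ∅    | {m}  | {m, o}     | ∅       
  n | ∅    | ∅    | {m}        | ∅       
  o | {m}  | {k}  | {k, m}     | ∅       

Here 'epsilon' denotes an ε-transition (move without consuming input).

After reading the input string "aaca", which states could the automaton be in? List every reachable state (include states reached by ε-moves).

{l, m, o}

Start in {k}.
Read 'a': {k} → {l, o}.
Read 'a': {l, o} → {k, m}.
Read 'c': {k, m} → {k, m, o}.
Read 'a': {k, m, o} → {l, m, o}.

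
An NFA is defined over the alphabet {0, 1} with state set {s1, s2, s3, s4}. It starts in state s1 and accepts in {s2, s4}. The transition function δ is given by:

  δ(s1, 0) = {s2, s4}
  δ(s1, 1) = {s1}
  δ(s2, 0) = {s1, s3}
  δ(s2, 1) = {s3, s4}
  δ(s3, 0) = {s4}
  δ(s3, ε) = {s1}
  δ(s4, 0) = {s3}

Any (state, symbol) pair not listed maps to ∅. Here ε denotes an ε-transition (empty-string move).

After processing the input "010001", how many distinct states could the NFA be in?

Start in {s1}.
Read '0': {s1} → {s2, s4}.
Read '1': {s2, s4} → {s1, s3, s4}.
Read '0': {s1, s3, s4} → {s1, s2, s3, s4}.
Read '0': {s1, s2, s3, s4} → {s1, s2, s3, s4}.
Read '0': {s1, s2, s3, s4} → {s1, s2, s3, s4}.
Read '1': {s1, s2, s3, s4} → {s1, s3, s4}.
That set has 3 states.

3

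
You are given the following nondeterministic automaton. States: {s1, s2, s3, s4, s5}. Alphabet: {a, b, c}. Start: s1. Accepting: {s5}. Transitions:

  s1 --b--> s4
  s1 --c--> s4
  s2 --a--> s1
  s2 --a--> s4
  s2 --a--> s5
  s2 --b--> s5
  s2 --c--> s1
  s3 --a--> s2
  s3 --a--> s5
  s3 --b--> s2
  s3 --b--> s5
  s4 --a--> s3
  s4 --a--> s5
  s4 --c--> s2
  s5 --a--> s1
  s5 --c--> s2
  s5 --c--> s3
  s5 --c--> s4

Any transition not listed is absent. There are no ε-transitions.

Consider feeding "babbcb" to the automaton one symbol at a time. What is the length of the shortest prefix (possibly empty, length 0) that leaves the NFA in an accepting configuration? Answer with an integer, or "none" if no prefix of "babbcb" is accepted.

Start in {s1}.
Read 'b': {s1} → {s4}.
Read 'a': {s4} → {s3, s5}.
None of the earlier sets intersect F, but {s3, s5} does.

2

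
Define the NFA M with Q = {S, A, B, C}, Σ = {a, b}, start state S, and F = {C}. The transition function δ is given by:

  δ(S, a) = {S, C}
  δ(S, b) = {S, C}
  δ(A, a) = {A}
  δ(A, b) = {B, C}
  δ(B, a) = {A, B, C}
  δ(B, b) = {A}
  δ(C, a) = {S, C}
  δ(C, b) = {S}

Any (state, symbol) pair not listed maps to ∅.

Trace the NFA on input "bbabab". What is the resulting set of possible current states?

{S, C}

Start in {S}.
Read 'b': {S} → {S, C}.
Read 'b': {S, C} → {S, C}.
Read 'a': {S, C} → {S, C}.
Read 'b': {S, C} → {S, C}.
Read 'a': {S, C} → {S, C}.
Read 'b': {S, C} → {S, C}.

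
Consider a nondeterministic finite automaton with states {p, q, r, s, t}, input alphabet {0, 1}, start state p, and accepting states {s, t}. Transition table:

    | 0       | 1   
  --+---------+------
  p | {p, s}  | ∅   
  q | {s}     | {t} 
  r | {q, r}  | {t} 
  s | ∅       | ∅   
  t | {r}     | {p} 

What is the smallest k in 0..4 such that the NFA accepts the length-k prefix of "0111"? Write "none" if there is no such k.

1

Start in {p}.
Read '0': p→{p, s}; now {p, s}.
None of the earlier sets intersect F, but {p, s} does.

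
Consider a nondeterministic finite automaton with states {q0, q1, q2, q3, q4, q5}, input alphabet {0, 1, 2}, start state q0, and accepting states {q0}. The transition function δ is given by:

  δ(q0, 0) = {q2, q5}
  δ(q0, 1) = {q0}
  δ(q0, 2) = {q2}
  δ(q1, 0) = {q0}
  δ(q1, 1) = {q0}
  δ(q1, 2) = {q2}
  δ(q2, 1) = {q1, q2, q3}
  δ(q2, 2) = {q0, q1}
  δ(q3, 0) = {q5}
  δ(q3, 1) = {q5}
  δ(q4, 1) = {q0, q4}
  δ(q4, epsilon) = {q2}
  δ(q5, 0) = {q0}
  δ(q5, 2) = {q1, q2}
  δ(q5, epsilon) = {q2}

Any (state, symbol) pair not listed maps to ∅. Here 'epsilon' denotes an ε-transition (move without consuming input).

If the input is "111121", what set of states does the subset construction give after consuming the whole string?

{q1, q2, q3}

Start in {q0}.
Read '1': {q0} → {q0}.
Read '1': {q0} → {q0}.
Read '1': {q0} → {q0}.
Read '1': {q0} → {q0}.
Read '2': {q0} → {q2}.
Read '1': {q2} → {q1, q2, q3}.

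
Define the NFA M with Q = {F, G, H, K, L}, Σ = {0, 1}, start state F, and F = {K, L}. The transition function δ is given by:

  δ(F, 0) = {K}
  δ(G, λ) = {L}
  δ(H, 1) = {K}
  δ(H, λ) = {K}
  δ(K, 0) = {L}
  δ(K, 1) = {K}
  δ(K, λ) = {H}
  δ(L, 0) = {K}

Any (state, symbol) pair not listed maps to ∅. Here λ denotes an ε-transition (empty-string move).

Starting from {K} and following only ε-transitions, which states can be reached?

Begin with {K}.
ε-move K → H; add H.

{H, K}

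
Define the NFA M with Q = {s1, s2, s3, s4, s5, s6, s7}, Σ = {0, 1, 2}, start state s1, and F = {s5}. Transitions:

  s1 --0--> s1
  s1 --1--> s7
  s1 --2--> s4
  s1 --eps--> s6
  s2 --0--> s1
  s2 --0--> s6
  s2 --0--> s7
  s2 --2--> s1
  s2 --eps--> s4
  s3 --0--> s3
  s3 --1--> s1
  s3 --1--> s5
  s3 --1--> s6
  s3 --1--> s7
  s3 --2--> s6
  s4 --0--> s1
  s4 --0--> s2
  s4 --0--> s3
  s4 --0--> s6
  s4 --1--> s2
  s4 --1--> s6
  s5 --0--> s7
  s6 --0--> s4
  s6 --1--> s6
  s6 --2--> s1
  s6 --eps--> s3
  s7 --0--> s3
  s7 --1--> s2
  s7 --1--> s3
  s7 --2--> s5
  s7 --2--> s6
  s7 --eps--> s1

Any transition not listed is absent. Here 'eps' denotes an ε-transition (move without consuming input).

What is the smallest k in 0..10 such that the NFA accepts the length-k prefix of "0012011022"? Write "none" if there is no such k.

3

Start: ε-closure({s1}) = {s1, s3, s6}.
Read '0': {s1, s3, s6} → {s1, s3, s4, s6}.
Read '0': {s1, s3, s4, s6} → {s1, s2, s3, s4, s6}.
Read '1': {s1, s2, s3, s4, s6} → {s1, s2, s3, s4, s5, s6, s7}.
None of the earlier sets intersect F, but {s1, s2, s3, s4, s5, s6, s7} does.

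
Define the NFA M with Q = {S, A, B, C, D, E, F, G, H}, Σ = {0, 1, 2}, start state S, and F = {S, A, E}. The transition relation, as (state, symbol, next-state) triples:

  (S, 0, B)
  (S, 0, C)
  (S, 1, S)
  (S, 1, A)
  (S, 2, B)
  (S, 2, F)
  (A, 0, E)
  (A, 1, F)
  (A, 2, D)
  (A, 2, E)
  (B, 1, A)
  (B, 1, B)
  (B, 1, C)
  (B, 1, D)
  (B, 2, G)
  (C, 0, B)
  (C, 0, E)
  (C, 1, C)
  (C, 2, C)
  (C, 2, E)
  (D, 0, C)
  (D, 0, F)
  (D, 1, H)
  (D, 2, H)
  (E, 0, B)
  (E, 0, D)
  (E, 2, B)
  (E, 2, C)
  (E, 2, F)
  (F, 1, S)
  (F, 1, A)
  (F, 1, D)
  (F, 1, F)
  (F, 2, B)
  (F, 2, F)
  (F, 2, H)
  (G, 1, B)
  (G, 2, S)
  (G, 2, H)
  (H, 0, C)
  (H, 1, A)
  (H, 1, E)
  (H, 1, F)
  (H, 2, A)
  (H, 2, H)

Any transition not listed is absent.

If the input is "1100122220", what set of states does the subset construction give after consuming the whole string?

{B, C, D, E, F}

Start in {S}.
Read '1': {S} → {S, A}.
Read '1': {S, A} → {S, A, F}.
Read '0': {S, A, F} → {B, C, E}.
Read '0': {B, C, E} → {B, D, E}.
Read '1': {B, D, E} → {A, B, C, D, H}.
Read '2': {A, B, C, D, H} → {A, C, D, E, G, H}.
Read '2': {A, C, D, E, G, H} → {S, A, B, C, D, E, F, H}.
Read '2': {S, A, B, C, D, E, F, H} → {A, B, C, D, E, F, G, H}.
Read '2': {A, B, C, D, E, F, G, H} → {S, A, B, C, D, E, F, G, H}.
Read '0': {S, A, B, C, D, E, F, G, H} → {B, C, D, E, F}.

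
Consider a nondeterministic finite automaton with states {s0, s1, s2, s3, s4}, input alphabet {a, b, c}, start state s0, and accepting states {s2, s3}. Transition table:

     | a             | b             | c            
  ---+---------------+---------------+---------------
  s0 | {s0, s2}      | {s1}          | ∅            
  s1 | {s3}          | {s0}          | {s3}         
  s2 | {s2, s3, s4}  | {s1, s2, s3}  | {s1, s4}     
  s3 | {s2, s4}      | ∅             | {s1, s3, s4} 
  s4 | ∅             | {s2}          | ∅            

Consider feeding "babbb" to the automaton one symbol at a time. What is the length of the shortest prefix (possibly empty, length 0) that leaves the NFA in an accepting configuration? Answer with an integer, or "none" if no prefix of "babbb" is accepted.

2

Start in {s0}.
Read 'b': {s0} → {s1}.
Read 'a': {s1} → {s3}.
None of the earlier sets intersect F, but {s3} does.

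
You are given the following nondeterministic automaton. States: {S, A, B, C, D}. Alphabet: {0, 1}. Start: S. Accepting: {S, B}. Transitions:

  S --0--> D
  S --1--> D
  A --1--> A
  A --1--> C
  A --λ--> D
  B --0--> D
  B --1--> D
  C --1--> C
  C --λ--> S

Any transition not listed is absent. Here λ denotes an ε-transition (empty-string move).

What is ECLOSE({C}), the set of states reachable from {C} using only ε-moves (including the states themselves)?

{S, C}

Begin with {C}.
ε-move C → S; add S.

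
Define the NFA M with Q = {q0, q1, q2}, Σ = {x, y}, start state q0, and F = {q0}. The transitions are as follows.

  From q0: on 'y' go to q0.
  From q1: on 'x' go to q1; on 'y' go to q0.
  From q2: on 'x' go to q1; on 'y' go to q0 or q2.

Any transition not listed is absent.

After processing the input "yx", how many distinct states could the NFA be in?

Start in {q0}.
Read 'y': {q0} → {q0}.
Read 'x': {q0} → ∅.
That set has 0 states.

0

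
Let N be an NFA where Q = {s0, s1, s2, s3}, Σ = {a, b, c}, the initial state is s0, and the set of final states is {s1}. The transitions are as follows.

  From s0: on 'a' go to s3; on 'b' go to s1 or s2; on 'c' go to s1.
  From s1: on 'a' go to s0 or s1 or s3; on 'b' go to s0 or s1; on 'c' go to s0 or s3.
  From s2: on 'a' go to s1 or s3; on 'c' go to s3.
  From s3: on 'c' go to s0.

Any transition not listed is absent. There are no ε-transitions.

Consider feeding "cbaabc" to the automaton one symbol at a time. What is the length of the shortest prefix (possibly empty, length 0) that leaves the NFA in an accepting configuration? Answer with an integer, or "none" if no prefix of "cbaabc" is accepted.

1

Start in {s0}.
Read 'c': s0→{s1}; now {s1}.
None of the earlier sets intersect F, but {s1} does.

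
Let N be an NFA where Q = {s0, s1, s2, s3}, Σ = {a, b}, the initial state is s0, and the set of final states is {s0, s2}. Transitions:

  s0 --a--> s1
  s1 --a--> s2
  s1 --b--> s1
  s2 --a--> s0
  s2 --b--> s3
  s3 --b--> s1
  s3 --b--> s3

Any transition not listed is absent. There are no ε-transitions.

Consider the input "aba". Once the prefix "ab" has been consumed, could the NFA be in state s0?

No

Start in {s0}.
Read 'a': s0→{s1}; now {s1}.
Read 'b': s1→{s1}; now {s1}.
State s0 is not in {s1}.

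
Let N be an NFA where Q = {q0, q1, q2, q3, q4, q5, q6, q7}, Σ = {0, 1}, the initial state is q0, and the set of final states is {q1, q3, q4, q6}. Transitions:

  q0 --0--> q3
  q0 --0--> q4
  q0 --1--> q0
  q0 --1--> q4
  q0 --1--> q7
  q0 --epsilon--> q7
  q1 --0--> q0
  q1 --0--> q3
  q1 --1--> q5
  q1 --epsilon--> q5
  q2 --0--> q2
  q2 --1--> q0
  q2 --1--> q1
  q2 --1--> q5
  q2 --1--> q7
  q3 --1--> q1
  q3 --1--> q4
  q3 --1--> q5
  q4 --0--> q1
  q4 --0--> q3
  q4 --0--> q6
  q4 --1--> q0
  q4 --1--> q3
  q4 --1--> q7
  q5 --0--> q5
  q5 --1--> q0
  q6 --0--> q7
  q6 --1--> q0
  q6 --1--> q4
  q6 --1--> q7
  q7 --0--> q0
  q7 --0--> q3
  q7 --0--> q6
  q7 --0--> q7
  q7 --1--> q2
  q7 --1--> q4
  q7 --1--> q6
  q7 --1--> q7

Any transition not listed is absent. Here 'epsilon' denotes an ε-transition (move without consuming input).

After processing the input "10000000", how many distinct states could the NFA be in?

8

Start: ε-closure({q0}) = {q0, q7}.
Read '1': q0→{q0, q4, q7}, q7→{q2, q4, q6, q7}; now {q0, q2, q4, q6, q7}.
Read '0': q0→{q3, q4}, q2→{q2}, q4→{q1, q3, q6}, q6→{q7}, q7→{q0, q3, q6, q7}; union {q0, q1, q2, q3, q4, q6, q7}; ε-closure = {q0, q1, q2, q3, q4, q5, q6, q7}.
Read '0': q0→{q3, q4}, q1→{q0, q3}, q2→{q2}, q3→∅, q4→{q1, q3, q6}, q5→{q5}, q6→{q7}, q7→{q0, q3, q6, q7}; now {q0, q1, q2, q3, q4, q5, q6, q7}.
Read '0': q0→{q3, q4}, q1→{q0, q3}, q2→{q2}, q3→∅, q4→{q1, q3, q6}, q5→{q5}, q6→{q7}, q7→{q0, q3, q6, q7}; now {q0, q1, q2, q3, q4, q5, q6, q7}.
Read '0': q0→{q3, q4}, q1→{q0, q3}, q2→{q2}, q3→∅, q4→{q1, q3, q6}, q5→{q5}, q6→{q7}, q7→{q0, q3, q6, q7}; now {q0, q1, q2, q3, q4, q5, q6, q7}.
Read '0': q0→{q3, q4}, q1→{q0, q3}, q2→{q2}, q3→∅, q4→{q1, q3, q6}, q5→{q5}, q6→{q7}, q7→{q0, q3, q6, q7}; now {q0, q1, q2, q3, q4, q5, q6, q7}.
Read '0': q0→{q3, q4}, q1→{q0, q3}, q2→{q2}, q3→∅, q4→{q1, q3, q6}, q5→{q5}, q6→{q7}, q7→{q0, q3, q6, q7}; now {q0, q1, q2, q3, q4, q5, q6, q7}.
Read '0': q0→{q3, q4}, q1→{q0, q3}, q2→{q2}, q3→∅, q4→{q1, q3, q6}, q5→{q5}, q6→{q7}, q7→{q0, q3, q6, q7}; now {q0, q1, q2, q3, q4, q5, q6, q7}.
That set has 8 states.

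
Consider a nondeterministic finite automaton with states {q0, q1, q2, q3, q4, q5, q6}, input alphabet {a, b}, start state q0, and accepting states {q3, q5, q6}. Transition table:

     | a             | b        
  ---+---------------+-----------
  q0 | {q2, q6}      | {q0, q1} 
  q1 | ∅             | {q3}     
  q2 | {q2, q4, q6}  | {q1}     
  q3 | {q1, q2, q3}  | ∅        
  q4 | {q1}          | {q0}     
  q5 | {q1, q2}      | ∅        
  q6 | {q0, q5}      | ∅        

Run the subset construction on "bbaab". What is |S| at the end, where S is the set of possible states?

Start in {q0}.
Read 'b': {q0} → {q0, q1}.
Read 'b': {q0, q1} → {q0, q1, q3}.
Read 'a': {q0, q1, q3} → {q1, q2, q3, q6}.
Read 'a': {q1, q2, q3, q6} → {q0, q1, q2, q3, q4, q5, q6}.
Read 'b': {q0, q1, q2, q3, q4, q5, q6} → {q0, q1, q3}.
That set has 3 states.

3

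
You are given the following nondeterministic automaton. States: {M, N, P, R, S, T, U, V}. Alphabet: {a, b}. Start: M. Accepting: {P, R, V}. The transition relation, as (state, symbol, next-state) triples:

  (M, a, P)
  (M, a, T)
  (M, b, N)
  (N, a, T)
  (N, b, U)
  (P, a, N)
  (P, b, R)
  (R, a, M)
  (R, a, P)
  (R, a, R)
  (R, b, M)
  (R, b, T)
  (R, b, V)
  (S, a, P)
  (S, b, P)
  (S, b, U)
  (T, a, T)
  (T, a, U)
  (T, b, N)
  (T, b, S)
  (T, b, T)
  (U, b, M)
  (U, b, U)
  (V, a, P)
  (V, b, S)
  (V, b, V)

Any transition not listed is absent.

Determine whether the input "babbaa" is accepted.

Start in {M}.
Read 'b': M→{N}; now {N}.
Read 'a': N→{T}; now {T}.
Read 'b': T→{N, S, T}; now {N, S, T}.
Read 'b': N→{U}, S→{P, U}, T→{N, S, T}; now {N, P, S, T, U}.
Read 'a': N→{T}, P→{N}, S→{P}, T→{T, U}, U→∅; now {N, P, T, U}.
Read 'a': N→{T}, P→{N}, T→{T, U}, U→∅; now {N, T, U}.
The final set {N, T, U} contains no accepting state.

No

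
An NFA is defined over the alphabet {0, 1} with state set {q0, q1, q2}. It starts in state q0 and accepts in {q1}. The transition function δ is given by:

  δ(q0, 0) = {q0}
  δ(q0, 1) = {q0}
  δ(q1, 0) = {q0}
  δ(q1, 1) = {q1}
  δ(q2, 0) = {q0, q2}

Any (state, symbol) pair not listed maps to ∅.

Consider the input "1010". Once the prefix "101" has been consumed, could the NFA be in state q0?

Start in {q0}.
Read '1': {q0} → {q0}.
Read '0': {q0} → {q0}.
Read '1': {q0} → {q0}.
State q0 is in {q0}.

Yes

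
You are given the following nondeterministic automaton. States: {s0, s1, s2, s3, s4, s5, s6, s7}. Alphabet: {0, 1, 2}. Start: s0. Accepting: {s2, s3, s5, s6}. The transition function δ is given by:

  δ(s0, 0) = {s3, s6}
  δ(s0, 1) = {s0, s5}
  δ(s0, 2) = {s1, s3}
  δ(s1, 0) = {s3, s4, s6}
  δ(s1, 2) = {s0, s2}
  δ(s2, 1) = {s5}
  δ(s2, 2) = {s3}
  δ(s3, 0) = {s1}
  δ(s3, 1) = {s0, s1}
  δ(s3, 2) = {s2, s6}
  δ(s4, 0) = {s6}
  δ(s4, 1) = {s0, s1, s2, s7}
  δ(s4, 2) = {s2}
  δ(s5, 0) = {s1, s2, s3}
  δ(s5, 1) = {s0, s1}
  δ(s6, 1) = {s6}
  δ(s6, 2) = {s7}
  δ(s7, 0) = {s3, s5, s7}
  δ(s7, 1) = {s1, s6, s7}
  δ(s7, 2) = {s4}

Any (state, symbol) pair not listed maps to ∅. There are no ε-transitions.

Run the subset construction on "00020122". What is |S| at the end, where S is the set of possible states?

6

Start in {s0}.
Read '0': {s0} → {s3, s6}.
Read '0': {s3, s6} → {s1}.
Read '0': {s1} → {s3, s4, s6}.
Read '2': {s3, s4, s6} → {s2, s6, s7}.
Read '0': {s2, s6, s7} → {s3, s5, s7}.
Read '1': {s3, s5, s7} → {s0, s1, s6, s7}.
Read '2': {s0, s1, s6, s7} → {s0, s1, s2, s3, s4, s7}.
Read '2': {s0, s1, s2, s3, s4, s7} → {s0, s1, s2, s3, s4, s6}.
That set has 6 states.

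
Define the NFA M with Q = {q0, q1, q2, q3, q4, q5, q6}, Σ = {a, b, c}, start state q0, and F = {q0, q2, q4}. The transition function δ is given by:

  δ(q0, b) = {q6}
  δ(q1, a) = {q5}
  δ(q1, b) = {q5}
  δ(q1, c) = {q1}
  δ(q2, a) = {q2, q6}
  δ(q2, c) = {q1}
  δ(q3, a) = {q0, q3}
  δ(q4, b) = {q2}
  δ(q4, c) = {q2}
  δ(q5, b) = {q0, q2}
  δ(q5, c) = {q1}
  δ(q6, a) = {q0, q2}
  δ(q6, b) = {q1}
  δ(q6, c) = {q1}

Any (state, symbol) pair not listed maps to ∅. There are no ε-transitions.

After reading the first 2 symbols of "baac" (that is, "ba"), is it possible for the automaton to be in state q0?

Start in {q0}.
Read 'b': {q0} → {q6}.
Read 'a': {q6} → {q0, q2}.
State q0 is in {q0, q2}.

Yes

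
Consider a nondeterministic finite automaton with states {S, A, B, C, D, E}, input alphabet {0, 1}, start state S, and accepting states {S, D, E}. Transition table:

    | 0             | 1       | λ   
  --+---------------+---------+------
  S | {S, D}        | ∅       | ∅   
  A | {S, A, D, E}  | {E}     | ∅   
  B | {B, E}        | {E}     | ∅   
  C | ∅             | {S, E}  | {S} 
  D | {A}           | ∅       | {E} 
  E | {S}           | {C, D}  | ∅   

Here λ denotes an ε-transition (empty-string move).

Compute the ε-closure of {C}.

Begin with {C}.
ε-move C → S; add S.

{S, C}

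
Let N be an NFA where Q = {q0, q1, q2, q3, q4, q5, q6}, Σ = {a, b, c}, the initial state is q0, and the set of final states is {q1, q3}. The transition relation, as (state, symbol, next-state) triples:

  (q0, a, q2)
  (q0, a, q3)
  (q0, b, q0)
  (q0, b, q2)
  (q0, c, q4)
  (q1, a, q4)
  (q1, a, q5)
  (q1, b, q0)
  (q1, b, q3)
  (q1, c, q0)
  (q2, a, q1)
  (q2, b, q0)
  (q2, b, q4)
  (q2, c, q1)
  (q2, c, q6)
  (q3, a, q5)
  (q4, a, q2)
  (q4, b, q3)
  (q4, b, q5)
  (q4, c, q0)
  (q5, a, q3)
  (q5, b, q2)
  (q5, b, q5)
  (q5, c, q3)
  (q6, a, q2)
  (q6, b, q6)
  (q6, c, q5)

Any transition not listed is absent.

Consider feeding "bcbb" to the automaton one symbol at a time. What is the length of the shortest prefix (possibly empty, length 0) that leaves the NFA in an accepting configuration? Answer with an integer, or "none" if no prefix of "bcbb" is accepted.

Start in {q0}.
Read 'b': q0→{q0, q2}; now {q0, q2}.
Read 'c': q0→{q4}, q2→{q1, q6}; now {q1, q4, q6}.
None of the earlier sets intersect F, but {q1, q4, q6} does.

2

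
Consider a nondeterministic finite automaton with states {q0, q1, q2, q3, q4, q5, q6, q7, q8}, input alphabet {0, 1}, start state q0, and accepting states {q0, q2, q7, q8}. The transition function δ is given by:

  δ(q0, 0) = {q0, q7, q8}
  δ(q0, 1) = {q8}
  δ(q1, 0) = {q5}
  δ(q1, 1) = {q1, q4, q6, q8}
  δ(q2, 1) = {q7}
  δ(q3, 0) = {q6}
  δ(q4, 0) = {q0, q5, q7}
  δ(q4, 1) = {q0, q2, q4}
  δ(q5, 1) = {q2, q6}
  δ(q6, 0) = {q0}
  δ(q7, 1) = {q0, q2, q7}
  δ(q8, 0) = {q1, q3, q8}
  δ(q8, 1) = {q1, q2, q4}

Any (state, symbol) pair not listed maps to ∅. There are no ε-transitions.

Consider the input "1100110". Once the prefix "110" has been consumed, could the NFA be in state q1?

No

Start in {q0}.
Read '1': q0→{q8}; now {q8}.
Read '1': q8→{q1, q2, q4}; now {q1, q2, q4}.
Read '0': q1→{q5}, q2→∅, q4→{q0, q5, q7}; now {q0, q5, q7}.
State q1 is not in {q0, q5, q7}.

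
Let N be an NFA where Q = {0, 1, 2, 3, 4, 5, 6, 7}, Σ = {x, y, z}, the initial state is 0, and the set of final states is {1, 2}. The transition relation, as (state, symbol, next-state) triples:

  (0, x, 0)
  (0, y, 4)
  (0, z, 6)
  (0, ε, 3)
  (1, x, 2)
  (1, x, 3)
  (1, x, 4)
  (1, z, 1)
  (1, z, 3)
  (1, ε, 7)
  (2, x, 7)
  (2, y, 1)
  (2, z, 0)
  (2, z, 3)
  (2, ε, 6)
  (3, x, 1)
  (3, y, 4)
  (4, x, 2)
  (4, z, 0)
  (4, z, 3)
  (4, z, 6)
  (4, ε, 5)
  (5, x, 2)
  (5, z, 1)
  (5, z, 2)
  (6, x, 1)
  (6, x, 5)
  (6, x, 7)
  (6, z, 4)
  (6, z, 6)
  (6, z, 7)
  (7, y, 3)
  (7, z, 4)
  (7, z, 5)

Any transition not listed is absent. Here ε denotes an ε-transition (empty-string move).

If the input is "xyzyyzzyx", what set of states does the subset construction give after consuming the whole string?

Start: ε-closure({0}) = {0, 3}.
Read 'x': {0, 3} → {0, 1, 3, 7}.
Read 'y': {0, 1, 3, 7} → {3, 4, 5}.
Read 'z': {3, 4, 5} → {0, 1, 2, 3, 6, 7}.
Read 'y': {0, 1, 2, 3, 6, 7} → {1, 3, 4, 5, 7}.
Read 'y': {1, 3, 4, 5, 7} → {3, 4, 5}.
Read 'z': {3, 4, 5} → {0, 1, 2, 3, 6, 7}.
Read 'z': {0, 1, 2, 3, 6, 7} → {0, 1, 3, 4, 5, 6, 7}.
Read 'y': {0, 1, 3, 4, 5, 6, 7} → {3, 4, 5}.
Read 'x': {3, 4, 5} → {1, 2, 6, 7}.

{1, 2, 6, 7}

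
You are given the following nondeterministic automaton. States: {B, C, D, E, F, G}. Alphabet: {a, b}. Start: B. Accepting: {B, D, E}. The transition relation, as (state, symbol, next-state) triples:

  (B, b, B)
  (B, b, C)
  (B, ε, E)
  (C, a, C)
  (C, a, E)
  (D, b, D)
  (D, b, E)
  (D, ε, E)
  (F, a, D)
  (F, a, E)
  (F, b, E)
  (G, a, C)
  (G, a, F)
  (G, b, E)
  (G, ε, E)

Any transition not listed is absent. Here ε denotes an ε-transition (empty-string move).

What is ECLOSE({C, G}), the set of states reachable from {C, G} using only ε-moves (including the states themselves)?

Begin with {C, G}.
ε-move G → E; add E.

{C, E, G}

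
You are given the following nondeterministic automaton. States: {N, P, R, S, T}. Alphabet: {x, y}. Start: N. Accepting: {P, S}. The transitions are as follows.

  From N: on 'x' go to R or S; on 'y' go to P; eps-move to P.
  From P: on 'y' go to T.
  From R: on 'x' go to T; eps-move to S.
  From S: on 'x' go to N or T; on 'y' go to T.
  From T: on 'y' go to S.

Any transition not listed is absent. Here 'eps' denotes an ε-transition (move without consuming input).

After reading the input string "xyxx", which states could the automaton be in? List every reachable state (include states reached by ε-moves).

∅

Start: ε-closure({N}) = {N, P}.
Read 'x': N→{R, S}, P→∅; now {R, S}.
Read 'y': R→∅, S→{T}; now {T}.
Read 'x': T→∅; now ∅.
The set is empty and remains empty for the remaining 1 symbol.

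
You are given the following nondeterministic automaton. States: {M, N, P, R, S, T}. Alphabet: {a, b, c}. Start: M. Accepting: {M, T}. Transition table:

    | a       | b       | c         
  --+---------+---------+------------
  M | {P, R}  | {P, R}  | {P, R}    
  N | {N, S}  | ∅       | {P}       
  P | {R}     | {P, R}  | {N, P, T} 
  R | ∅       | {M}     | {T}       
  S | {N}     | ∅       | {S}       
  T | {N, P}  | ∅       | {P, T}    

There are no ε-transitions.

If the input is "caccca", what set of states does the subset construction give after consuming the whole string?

{N, P, R, S}

Start in {M}.
Read 'c': {M} → {P, R}.
Read 'a': {P, R} → {R}.
Read 'c': {R} → {T}.
Read 'c': {T} → {P, T}.
Read 'c': {P, T} → {N, P, T}.
Read 'a': {N, P, T} → {N, P, R, S}.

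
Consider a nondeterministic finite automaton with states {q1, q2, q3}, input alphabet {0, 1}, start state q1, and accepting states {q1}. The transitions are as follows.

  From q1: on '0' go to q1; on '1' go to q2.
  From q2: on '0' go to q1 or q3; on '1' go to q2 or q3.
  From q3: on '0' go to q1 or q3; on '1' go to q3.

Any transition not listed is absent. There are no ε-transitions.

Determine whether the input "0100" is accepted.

Yes

Start in {q1}.
Read '0': {q1} → {q1}.
Read '1': {q1} → {q2}.
Read '0': {q2} → {q1, q3}.
Read '0': {q1, q3} → {q1, q3}.
The final set {q1, q3} contains the accepting state q1.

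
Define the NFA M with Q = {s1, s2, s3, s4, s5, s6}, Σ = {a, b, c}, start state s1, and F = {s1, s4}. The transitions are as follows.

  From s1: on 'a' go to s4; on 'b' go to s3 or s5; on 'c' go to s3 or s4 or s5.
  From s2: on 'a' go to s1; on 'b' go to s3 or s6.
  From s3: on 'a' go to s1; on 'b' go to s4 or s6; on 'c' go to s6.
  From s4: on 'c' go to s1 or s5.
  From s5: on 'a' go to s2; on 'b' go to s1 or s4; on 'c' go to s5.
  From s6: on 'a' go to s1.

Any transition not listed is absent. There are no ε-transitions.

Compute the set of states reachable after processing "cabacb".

{s1, s4, s6}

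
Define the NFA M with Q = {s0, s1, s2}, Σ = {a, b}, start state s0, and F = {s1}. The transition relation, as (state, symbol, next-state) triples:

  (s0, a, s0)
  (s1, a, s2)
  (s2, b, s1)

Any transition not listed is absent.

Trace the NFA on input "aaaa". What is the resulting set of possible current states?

Start in {s0}.
Read 'a': s0→{s0}; now {s0}.
Read 'a': s0→{s0}; now {s0}.
Read 'a': s0→{s0}; now {s0}.
Read 'a': s0→{s0}; now {s0}.

{s0}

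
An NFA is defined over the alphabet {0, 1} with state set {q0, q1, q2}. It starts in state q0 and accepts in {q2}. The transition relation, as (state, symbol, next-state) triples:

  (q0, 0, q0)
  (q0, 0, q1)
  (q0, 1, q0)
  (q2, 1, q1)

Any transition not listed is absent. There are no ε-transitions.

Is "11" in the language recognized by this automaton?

No

Start in {q0}.
Read '1': q0→{q0}; now {q0}.
Read '1': q0→{q0}; now {q0}.
The final set {q0} contains no accepting state.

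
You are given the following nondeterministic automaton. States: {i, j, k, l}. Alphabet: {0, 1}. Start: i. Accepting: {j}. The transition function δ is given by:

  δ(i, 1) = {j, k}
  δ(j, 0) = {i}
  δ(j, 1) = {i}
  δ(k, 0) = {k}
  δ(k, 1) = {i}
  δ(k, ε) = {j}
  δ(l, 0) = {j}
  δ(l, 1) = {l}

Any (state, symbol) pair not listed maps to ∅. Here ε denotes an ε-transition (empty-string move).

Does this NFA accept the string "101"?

Start in {i}.
Read '1': i→{j, k}; now {j, k}.
Read '0': j→{i}, k→{k}; union {i, k}; ε-closure = {i, j, k}.
Read '1': i→{j, k}, j→{i}, k→{i}; now {i, j, k}.
The final set {i, j, k} contains the accepting state j.

Yes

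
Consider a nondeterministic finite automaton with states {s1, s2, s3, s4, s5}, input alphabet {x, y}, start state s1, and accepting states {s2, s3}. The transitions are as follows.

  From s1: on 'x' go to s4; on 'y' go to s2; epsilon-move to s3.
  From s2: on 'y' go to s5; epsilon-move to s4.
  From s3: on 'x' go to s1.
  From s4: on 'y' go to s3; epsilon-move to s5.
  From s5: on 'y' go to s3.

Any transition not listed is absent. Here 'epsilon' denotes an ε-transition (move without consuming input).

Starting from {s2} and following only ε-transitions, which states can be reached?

Begin with {s2}.
ε-move s2 → s4; add s4.
ε-move s4 → s5; add s5.

{s2, s4, s5}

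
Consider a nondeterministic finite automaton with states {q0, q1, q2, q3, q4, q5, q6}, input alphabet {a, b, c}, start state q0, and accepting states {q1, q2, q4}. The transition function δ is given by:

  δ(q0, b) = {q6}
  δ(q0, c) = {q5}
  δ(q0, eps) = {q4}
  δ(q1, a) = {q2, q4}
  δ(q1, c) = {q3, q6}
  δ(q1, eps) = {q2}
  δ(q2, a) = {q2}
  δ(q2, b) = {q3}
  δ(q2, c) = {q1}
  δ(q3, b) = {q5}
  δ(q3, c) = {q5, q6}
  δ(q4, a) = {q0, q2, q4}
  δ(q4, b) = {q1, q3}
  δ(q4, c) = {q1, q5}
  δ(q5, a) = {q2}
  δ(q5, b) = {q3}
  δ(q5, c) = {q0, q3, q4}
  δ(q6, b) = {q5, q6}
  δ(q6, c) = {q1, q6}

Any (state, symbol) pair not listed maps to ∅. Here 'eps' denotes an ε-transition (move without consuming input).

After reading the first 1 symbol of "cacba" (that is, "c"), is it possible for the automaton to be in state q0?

Start: ε-closure({q0}) = {q0, q4}.
Read 'c': {q0, q4} → {q1, q2, q5}.
State q0 is not in {q1, q2, q5}.

No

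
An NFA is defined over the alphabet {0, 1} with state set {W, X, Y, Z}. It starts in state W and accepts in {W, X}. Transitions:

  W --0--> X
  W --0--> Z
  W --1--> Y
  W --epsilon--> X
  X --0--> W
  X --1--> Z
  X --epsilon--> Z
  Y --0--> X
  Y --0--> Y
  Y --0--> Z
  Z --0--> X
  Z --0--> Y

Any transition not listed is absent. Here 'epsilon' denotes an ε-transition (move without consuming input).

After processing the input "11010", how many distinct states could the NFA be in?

0

Start: ε-closure({W}) = {W, X, Z}.
Read '1': W→{Y}, X→{Z}, Z→∅; now {Y, Z}.
Read '1': Y→∅, Z→∅; now ∅.
The set is empty and remains empty for the remaining 3 symbols.
That set has 0 states.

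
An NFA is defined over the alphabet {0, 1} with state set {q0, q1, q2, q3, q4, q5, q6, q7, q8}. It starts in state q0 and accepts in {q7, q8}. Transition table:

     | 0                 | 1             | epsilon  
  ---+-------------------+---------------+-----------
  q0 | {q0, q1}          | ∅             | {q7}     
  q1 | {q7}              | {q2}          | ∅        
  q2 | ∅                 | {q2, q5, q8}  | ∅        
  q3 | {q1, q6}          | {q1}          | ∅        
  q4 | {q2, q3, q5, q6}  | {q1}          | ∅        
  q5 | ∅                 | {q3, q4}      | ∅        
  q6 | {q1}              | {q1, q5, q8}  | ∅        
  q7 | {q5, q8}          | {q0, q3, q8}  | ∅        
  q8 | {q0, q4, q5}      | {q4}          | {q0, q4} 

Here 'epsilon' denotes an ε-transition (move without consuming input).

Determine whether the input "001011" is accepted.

Start: ε-closure({q0}) = {q0, q7}.
Read '0': {q0, q7} → {q0, q1, q4, q5, q7, q8}.
Read '0': {q0, q1, q4, q5, q7, q8} → {q0, q1, q2, q3, q4, q5, q6, q7, q8}.
Read '1': {q0, q1, q2, q3, q4, q5, q6, q7, q8} → {q0, q1, q2, q3, q4, q5, q7, q8}.
Read '0': {q0, q1, q2, q3, q4, q5, q7, q8} → {q0, q1, q2, q3, q4, q5, q6, q7, q8}.
Read '1': {q0, q1, q2, q3, q4, q5, q6, q7, q8} → {q0, q1, q2, q3, q4, q5, q7, q8}.
Read '1': {q0, q1, q2, q3, q4, q5, q7, q8} → {q0, q1, q2, q3, q4, q5, q7, q8}.
The final set {q0, q1, q2, q3, q4, q5, q7, q8} contains the accepting states q7, q8.

Yes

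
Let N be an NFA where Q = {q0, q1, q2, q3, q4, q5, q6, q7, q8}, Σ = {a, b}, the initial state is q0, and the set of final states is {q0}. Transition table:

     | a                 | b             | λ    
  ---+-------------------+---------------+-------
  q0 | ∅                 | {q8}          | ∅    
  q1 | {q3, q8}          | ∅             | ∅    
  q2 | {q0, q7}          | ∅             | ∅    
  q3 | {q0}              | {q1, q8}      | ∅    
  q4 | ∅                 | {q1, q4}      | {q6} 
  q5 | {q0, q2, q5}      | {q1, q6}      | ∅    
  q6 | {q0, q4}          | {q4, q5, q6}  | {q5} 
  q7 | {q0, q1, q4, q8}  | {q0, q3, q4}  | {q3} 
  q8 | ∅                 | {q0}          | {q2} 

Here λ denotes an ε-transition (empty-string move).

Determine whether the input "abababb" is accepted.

Start in {q0}.
Read 'a': q0→∅; now ∅.
The set is empty and remains empty for the remaining 6 symbols.
The final set ∅ contains no accepting state.

No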